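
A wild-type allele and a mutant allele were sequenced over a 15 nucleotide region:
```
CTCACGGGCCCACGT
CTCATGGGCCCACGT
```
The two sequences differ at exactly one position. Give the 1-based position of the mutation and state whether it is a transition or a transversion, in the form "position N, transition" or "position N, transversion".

position 5, transition

The sequences differ only at position 5: C→T (pyrimidine→pyrimidine), a transition.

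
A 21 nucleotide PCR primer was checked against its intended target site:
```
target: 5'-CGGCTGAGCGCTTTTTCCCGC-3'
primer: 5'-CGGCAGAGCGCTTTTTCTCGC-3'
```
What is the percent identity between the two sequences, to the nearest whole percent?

2 positions differ (5, 18), so 19 of 21 match: 19/21 = 90.48%.

90%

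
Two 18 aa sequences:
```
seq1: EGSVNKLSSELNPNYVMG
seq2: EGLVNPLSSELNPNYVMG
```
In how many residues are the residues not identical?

2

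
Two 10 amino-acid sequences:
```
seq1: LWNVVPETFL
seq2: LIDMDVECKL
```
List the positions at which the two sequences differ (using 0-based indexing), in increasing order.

1, 2, 3, 4, 5, 7, 8

Differences at position 1 (W→I), position 2 (N→D), position 3 (V→M), position 4 (V→D), position 5 (P→V), position 7 (T→C), position 8 (F→K).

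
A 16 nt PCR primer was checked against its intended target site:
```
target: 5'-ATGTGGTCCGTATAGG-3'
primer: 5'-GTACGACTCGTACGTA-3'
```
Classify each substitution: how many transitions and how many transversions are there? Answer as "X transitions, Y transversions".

Transitions (purine↔purine or pyrimidine↔pyrimidine): 1 A→G, 3 G→A, 4 T→C, 6 G→A, 7 T→C, 8 C→T, 13 T→C, 14 A→G, 16 G→A.
Transversions (purine↔pyrimidine): 15 G→T.

9 transitions, 1 transversion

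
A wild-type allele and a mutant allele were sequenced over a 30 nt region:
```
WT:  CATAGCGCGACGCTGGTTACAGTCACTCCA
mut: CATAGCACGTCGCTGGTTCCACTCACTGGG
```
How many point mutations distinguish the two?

The sequences differ at sites 7, 10, 19, 22, 28, 29, 30 (1-based) — 7 in total.

7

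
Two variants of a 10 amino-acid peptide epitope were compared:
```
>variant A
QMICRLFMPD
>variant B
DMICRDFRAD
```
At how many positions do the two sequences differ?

4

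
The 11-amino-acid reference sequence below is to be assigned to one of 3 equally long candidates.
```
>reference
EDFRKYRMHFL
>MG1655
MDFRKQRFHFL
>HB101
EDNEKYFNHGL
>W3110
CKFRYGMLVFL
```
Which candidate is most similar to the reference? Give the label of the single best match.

Hamming distances to reference — MG1655: 3; HB101: 5; W3110: 7.
Smallest is MG1655 with 3 mismatches.

MG1655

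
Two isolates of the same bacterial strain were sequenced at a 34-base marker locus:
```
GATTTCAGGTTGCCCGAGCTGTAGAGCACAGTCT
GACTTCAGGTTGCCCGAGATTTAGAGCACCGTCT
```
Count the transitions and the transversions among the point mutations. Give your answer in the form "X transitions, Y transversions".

1 transition, 3 transversions

Mismatches (1-based):
base 3: T→C (pyrimidine→pyrimidine, transition)
base 19: C→A (pyrimidine→purine, transversion)
base 21: G→T (purine→pyrimidine, transversion)
base 30: A→C (purine→pyrimidine, transversion)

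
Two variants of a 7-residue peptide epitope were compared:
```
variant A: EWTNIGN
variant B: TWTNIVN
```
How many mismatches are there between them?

2

Mismatches (1-based): position 1: E→T; position 6: G→V.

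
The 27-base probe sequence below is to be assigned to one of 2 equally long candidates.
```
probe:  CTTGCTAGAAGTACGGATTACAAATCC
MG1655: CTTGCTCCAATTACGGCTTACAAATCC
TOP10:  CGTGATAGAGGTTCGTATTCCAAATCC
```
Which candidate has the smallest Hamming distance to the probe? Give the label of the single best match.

MG1655

Hamming distances to probe — MG1655: 4; TOP10: 6.
Smallest is MG1655 with 4 mismatches.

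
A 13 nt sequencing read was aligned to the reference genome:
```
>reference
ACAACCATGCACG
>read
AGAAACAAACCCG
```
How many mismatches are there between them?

The sequences differ at sites 2, 5, 8, 9, 11 (1-based) — 5 in total.

5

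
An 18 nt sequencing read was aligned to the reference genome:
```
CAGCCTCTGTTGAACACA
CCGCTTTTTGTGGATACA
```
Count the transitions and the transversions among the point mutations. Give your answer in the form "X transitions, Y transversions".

4 transitions, 3 transversions

Transitions (purine↔purine or pyrimidine↔pyrimidine): 5 C→T, 7 C→T, 13 A→G, 15 C→T.
Transversions (purine↔pyrimidine): 2 A→C, 9 G→T, 10 T→G.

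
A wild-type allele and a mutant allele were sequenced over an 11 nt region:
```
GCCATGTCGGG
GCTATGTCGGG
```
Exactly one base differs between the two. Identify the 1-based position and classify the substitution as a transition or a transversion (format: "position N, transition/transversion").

Position 3 changes C→T. C is a pyrimidine and T is a pyrimidine, so this is a transition.

position 3, transition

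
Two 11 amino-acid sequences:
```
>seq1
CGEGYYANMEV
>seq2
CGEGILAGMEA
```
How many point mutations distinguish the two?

4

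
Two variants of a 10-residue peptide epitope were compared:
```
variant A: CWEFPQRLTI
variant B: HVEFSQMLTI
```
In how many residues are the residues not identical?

4

Comparing position by position, 4 residues differ: 1 (C/H), 2 (W/V), 5 (P/S), 7 (R/M).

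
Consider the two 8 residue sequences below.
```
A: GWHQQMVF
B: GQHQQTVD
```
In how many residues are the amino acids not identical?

Mismatches (1-based): residue 2: W→Q; residue 6: M→T; residue 8: F→D.

3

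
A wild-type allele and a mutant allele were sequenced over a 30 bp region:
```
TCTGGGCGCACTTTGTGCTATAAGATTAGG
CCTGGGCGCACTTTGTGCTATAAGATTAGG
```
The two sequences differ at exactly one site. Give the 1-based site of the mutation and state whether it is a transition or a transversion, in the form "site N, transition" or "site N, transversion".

The sequences differ only at site 1: T→C (pyrimidine→pyrimidine), a transition.

site 1, transition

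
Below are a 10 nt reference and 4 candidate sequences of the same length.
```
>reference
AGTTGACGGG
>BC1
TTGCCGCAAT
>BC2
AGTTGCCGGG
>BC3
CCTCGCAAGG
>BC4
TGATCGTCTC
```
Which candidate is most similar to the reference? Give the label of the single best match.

BC2

Hamming distances to reference — BC1: 9; BC2: 1; BC3: 6; BC4: 8.
Smallest is BC2 with 1 mismatch.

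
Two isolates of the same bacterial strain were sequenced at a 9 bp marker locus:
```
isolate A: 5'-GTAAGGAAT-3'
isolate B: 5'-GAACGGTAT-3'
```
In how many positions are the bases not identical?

3

Comparing position by position, 3 positions differ: 2 (T/A), 4 (A/C), 7 (A/T).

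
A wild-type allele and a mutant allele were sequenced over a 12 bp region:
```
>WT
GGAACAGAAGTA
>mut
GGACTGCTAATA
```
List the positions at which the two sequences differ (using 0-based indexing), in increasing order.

3, 4, 5, 6, 7, 9

Scanning 0-based: 3: A/C; 4: C/T; 5: A/G; 6: G/C; 7: A/T; 9: G/A.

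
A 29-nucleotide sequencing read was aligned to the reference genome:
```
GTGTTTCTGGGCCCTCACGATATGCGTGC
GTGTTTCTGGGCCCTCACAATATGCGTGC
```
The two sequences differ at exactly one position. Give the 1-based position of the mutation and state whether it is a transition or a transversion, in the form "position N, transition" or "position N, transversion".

position 19, transition

The sequences differ only at position 19: G→A (purine→purine), a transition.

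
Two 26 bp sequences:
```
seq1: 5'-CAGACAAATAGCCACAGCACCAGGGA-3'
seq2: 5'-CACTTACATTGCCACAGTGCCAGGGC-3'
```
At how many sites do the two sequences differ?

8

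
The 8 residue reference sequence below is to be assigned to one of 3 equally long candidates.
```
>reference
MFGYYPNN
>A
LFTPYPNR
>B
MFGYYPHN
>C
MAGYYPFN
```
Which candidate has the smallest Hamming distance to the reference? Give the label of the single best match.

Hamming distances to reference — A: 4; B: 1; C: 2.
Smallest is B with 1 mismatch.

B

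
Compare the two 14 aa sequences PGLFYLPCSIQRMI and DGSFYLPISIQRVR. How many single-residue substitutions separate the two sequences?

Mismatches (1-based): position 1: P→D; position 3: L→S; position 8: C→I; position 13: M→V; position 14: I→R.

5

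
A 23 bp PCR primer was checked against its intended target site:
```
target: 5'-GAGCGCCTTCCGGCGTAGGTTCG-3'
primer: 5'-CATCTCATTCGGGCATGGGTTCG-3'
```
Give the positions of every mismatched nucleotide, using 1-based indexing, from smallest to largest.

Scanning 1-based: 1: G/C; 3: G/T; 5: G/T; 7: C/A; 11: C/G; 15: G/A; 17: A/G.

1, 3, 5, 7, 11, 15, 17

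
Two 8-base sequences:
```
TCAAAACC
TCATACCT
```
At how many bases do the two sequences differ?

Comparing position by position, 3 bases differ: 4 (A/T), 6 (A/C), 8 (C/T).

3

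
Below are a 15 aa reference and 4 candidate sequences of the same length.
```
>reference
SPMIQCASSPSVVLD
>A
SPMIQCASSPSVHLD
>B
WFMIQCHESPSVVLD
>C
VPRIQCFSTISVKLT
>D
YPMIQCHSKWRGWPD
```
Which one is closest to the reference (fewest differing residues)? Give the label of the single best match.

A

Hamming distances to reference — A: 1; B: 4; C: 7; D: 8.
Smallest is A with 1 mismatch.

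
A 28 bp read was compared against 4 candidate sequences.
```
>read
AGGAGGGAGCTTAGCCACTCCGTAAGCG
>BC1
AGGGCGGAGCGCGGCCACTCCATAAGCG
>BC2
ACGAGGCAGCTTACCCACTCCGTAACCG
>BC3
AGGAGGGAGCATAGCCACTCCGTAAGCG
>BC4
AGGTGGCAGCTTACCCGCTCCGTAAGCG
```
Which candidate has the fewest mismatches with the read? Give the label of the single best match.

BC1 differs at 6 positions; BC2 differs at 4 positions; BC3 differs at 1 position; BC4 differs at 4 positions. The closest is BC3.

BC3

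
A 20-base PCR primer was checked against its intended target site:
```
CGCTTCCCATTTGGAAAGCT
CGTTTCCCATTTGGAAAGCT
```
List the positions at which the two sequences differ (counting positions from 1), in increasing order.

3

Scanning 1-based: 3: C/T.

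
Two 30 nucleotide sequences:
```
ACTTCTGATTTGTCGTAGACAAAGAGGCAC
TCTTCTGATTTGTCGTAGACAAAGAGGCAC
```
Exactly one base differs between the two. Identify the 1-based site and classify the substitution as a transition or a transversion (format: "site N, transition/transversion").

site 1, transversion

Site 1 changes A→T. A is a purine and T is a pyrimidine, so this is a transversion.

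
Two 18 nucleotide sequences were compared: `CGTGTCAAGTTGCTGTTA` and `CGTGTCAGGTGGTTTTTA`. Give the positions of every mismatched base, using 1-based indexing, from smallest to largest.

8, 11, 13, 15

Differences at position 8 (A→G), position 11 (T→G), position 13 (C→T), position 15 (G→T).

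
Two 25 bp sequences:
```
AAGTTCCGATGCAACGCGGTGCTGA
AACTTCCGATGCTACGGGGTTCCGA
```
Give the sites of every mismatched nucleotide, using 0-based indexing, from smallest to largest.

2, 12, 16, 20, 22

Differences at site 2 (G→C), site 12 (A→T), site 16 (C→G), site 20 (G→T), site 22 (T→C).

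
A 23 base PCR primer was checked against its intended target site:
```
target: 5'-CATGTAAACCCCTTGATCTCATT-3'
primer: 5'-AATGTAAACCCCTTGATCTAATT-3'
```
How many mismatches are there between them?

2

Mismatches (1-based): base 1: C→A; base 20: C→A.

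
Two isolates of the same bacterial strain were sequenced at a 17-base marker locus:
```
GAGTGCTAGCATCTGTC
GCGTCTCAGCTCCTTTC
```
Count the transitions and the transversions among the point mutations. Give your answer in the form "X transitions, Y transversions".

Mismatches (1-based):
base 2: A→C (purine→pyrimidine, transversion)
base 5: G→C (purine→pyrimidine, transversion)
base 6: C→T (pyrimidine→pyrimidine, transition)
base 7: T→C (pyrimidine→pyrimidine, transition)
base 11: A→T (purine→pyrimidine, transversion)
base 12: T→C (pyrimidine→pyrimidine, transition)
base 15: G→T (purine→pyrimidine, transversion)

3 transitions, 4 transversions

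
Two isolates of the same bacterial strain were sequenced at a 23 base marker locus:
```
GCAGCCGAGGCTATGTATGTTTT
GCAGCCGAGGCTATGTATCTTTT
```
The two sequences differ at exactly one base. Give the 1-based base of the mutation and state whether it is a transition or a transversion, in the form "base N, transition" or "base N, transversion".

base 19, transversion

The sequences differ only at base 19: G→C (purine→pyrimidine), a transversion.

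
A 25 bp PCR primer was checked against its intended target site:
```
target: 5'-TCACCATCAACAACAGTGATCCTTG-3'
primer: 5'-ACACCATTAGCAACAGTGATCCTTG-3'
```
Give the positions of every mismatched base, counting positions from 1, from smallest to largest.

Scanning 1-based: 1: T/A; 8: C/T; 10: A/G.

1, 8, 10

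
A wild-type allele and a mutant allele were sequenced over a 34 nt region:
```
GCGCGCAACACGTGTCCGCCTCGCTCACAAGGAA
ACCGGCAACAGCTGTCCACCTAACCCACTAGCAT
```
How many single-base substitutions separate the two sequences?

12

The sequences differ at bases 1, 3, 4, 11, 12, 18, 22, 23, 25, 29, 32, 34 (1-based) — 12 in total.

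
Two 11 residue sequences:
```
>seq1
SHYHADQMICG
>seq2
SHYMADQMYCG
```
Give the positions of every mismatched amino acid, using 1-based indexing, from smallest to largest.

Differences at position 4 (H→M), position 9 (I→Y).

4, 9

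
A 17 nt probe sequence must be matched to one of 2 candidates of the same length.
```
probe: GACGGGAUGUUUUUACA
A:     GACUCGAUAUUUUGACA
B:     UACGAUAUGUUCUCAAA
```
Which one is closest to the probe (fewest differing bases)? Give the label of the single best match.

A differs at 4 bases; B differs at 6 bases. The closest is A.

A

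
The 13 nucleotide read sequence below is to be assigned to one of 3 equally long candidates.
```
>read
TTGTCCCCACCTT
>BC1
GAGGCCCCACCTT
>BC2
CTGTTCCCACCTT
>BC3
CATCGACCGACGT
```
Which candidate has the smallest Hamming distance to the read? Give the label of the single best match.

BC2

BC1 differs at 3 bases; BC2 differs at 2 bases; BC3 differs at 9 bases. The closest is BC2.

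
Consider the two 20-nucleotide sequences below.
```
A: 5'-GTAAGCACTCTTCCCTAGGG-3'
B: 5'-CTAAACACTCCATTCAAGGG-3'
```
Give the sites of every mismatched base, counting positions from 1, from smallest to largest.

1, 5, 11, 12, 13, 14, 16

Differences at site 1 (G→C), site 5 (G→A), site 11 (T→C), site 12 (T→A), site 13 (C→T), site 14 (C→T), site 16 (T→A).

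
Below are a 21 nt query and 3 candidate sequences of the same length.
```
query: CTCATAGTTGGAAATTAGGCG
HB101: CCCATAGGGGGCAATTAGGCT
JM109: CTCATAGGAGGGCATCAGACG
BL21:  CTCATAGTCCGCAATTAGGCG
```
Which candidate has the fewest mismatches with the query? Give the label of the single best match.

HB101 differs at 5 sites; JM109 differs at 6 sites; BL21 differs at 3 sites. The closest is BL21.

BL21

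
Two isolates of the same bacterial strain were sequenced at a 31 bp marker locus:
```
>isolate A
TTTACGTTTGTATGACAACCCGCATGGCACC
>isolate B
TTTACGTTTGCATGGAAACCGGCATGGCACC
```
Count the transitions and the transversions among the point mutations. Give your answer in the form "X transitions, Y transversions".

2 transitions, 2 transversions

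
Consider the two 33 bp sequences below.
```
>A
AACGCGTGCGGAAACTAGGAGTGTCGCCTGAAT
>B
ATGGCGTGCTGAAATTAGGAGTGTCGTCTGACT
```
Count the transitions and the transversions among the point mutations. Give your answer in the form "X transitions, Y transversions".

Transitions (purine↔purine or pyrimidine↔pyrimidine): 15 C→T, 27 C→T.
Transversions (purine↔pyrimidine): 2 A→T, 3 C→G, 10 G→T, 32 A→C.

2 transitions, 4 transversions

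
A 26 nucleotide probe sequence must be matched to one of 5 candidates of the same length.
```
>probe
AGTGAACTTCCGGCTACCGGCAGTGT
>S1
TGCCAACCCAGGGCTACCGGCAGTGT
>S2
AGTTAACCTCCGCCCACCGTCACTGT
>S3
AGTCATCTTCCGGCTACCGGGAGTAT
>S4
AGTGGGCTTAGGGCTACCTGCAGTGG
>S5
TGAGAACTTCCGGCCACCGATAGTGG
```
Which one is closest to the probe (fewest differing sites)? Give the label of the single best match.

Hamming distances to probe — S1: 7; S2: 6; S3: 4; S4: 6; S5: 6.
Smallest is S3 with 4 mismatches.

S3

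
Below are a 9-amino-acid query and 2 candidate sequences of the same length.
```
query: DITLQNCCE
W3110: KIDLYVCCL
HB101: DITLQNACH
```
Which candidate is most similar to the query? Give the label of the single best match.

Hamming distances to query — W3110: 5; HB101: 2.
Smallest is HB101 with 2 mismatches.

HB101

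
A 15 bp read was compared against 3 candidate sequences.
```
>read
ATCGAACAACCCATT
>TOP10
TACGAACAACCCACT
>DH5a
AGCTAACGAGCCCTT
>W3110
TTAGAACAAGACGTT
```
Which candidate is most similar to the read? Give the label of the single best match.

Hamming distances to read — TOP10: 3; DH5a: 5; W3110: 5.
Smallest is TOP10 with 3 mismatches.

TOP10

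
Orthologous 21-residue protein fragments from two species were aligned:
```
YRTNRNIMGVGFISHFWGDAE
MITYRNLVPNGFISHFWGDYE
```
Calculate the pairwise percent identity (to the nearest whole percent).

62%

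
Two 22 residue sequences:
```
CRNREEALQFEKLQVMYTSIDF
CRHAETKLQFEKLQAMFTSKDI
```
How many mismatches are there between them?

8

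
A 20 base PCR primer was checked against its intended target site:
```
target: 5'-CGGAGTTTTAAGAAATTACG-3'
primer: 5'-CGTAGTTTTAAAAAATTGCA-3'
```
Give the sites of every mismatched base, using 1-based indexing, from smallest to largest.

3, 12, 18, 20

Scanning 1-based: 3: G/T; 12: G/A; 18: A/G; 20: G/A.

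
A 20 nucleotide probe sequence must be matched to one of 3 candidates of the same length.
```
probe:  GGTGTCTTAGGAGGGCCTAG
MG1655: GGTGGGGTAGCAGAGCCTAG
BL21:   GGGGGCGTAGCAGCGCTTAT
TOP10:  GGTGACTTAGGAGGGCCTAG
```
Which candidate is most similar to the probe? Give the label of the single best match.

MG1655 differs at 5 positions; BL21 differs at 7 positions; TOP10 differs at 1 position. The closest is TOP10.

TOP10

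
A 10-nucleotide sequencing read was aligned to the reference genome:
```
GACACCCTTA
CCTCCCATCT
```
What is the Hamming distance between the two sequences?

7

Comparing position by position, 7 bases differ: 1 (G/C), 2 (A/C), 3 (C/T), 4 (A/C), 7 (C/A), 9 (T/C), 10 (A/T).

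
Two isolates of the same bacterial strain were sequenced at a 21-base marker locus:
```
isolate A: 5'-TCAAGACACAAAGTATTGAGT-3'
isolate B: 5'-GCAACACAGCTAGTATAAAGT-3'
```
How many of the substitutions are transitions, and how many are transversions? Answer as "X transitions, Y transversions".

1 transition, 6 transversions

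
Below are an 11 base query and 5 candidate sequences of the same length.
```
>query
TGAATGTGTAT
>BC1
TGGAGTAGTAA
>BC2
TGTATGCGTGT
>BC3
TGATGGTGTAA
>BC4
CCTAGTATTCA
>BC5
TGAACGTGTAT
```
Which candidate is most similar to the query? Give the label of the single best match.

BC1 differs at 5 sites; BC2 differs at 3 sites; BC3 differs at 3 sites; BC4 differs at 9 sites; BC5 differs at 1 site. The closest is BC5.

BC5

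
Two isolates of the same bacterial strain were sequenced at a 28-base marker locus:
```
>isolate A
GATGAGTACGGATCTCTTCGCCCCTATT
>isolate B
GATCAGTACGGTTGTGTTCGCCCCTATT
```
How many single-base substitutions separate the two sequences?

Comparing position by position, 4 sites differ: 4 (G/C), 12 (A/T), 14 (C/G), 16 (C/G).

4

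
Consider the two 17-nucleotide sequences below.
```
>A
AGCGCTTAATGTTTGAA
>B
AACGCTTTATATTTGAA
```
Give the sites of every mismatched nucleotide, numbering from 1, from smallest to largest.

2, 8, 11

Differences at site 2 (G→A), site 8 (A→T), site 11 (G→A).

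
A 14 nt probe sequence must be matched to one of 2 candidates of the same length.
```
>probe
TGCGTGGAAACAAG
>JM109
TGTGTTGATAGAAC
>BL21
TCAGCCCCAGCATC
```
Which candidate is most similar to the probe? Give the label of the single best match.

JM109 differs at 5 positions; BL21 differs at 9 positions. The closest is JM109.

JM109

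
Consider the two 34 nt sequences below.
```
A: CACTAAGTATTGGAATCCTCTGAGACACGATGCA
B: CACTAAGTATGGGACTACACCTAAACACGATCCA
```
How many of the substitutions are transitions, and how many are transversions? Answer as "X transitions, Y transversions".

2 transitions, 6 transversions

Mismatches (1-based):
site 11: T→G (pyrimidine→purine, transversion)
site 15: A→C (purine→pyrimidine, transversion)
site 17: C→A (pyrimidine→purine, transversion)
site 19: T→A (pyrimidine→purine, transversion)
site 21: T→C (pyrimidine→pyrimidine, transition)
site 22: G→T (purine→pyrimidine, transversion)
site 24: G→A (purine→purine, transition)
site 32: G→C (purine→pyrimidine, transversion)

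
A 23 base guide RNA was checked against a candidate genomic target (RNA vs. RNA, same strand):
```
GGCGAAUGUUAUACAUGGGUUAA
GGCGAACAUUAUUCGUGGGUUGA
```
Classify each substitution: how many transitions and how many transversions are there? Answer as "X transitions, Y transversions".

Mismatches (1-based):
position 7: U→C (pyrimidine→pyrimidine, transition)
position 8: G→A (purine→purine, transition)
position 13: A→U (purine→pyrimidine, transversion)
position 15: A→G (purine→purine, transition)
position 22: A→G (purine→purine, transition)

4 transitions, 1 transversion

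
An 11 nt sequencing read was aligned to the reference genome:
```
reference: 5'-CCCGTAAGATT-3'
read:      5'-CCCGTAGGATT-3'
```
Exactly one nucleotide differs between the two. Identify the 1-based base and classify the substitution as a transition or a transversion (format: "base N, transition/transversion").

base 7, transition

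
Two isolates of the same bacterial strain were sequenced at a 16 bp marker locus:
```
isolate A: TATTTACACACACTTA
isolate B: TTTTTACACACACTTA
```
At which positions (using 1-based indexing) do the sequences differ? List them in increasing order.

2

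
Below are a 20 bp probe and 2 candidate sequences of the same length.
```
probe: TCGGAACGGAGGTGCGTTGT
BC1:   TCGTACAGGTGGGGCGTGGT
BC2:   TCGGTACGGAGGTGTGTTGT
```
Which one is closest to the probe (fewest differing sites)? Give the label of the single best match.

BC2

BC1 differs at 6 sites; BC2 differs at 2 sites. The closest is BC2.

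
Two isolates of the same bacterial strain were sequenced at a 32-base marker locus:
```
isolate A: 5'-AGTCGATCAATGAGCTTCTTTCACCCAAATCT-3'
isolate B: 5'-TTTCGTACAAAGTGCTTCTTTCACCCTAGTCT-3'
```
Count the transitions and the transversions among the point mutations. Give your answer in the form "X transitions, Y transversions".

Mismatches (1-based):
site 1: A→T (purine→pyrimidine, transversion)
site 2: G→T (purine→pyrimidine, transversion)
site 6: A→T (purine→pyrimidine, transversion)
site 7: T→A (pyrimidine→purine, transversion)
site 11: T→A (pyrimidine→purine, transversion)
site 13: A→T (purine→pyrimidine, transversion)
site 27: A→T (purine→pyrimidine, transversion)
site 29: A→G (purine→purine, transition)

1 transition, 7 transversions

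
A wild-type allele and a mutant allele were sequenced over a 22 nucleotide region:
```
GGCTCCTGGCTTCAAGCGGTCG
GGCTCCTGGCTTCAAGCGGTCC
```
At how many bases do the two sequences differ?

The sequences differ at bases 22 (1-based) — 1 in total.

1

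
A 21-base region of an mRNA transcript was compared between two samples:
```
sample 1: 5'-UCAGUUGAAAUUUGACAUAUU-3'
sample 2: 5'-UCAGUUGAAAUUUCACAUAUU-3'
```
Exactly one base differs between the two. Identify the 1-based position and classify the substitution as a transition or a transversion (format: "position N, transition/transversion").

position 14, transversion

Position 14 changes G→C. G is a purine and C is a pyrimidine, so this is a transversion.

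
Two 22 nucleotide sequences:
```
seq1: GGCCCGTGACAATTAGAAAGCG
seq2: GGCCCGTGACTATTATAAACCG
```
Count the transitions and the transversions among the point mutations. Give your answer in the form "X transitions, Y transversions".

0 transitions, 3 transversions

Transitions (purine↔purine or pyrimidine↔pyrimidine): none.
Transversions (purine↔pyrimidine): 11 A→T, 16 G→T, 20 G→C.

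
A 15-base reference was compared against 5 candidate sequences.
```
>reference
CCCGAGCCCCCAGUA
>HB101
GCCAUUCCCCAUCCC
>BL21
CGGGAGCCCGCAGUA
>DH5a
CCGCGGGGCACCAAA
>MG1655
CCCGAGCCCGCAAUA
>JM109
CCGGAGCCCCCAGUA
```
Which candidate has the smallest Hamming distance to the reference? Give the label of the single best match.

Hamming distances to reference — HB101: 9; BL21: 3; DH5a: 9; MG1655: 2; JM109: 1.
Smallest is JM109 with 1 mismatch.

JM109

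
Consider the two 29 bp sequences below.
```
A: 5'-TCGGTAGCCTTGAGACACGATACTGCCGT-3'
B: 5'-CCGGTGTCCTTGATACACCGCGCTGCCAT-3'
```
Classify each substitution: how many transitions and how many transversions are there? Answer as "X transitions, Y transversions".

Transitions (purine↔purine or pyrimidine↔pyrimidine): 1 T→C, 6 A→G, 20 A→G, 21 T→C, 22 A→G, 28 G→A.
Transversions (purine↔pyrimidine): 7 G→T, 14 G→T, 19 G→C.

6 transitions, 3 transversions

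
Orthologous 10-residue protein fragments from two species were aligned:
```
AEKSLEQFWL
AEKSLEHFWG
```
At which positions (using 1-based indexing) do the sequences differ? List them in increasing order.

7, 10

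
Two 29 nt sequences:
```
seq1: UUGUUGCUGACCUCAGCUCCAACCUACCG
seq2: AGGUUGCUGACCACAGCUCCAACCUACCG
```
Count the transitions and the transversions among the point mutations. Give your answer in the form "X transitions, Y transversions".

Mismatches (1-based):
position 1: U→A (pyrimidine→purine, transversion)
position 2: U→G (pyrimidine→purine, transversion)
position 13: U→A (pyrimidine→purine, transversion)

0 transitions, 3 transversions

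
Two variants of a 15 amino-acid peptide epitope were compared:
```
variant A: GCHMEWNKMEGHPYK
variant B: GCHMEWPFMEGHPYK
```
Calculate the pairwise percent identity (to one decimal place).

2 positions differ (7, 8), so 13 of 15 match: 13/15 = 86.67%.

86.7%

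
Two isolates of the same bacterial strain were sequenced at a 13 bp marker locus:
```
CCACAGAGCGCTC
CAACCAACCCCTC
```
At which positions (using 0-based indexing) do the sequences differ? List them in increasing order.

Scanning 0-based: 1: C/A; 4: A/C; 5: G/A; 7: G/C; 9: G/C.

1, 4, 5, 7, 9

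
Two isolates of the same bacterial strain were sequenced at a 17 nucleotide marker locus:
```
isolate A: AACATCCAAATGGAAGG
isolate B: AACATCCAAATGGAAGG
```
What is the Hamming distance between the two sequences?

No positions differ; the sequences are identical.

0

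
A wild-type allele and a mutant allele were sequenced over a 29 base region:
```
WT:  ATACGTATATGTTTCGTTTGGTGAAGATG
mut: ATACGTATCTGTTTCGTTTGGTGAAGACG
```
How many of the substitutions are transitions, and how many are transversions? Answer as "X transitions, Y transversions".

Mismatches (1-based):
position 9: A→C (purine→pyrimidine, transversion)
position 28: T→C (pyrimidine→pyrimidine, transition)

1 transition, 1 transversion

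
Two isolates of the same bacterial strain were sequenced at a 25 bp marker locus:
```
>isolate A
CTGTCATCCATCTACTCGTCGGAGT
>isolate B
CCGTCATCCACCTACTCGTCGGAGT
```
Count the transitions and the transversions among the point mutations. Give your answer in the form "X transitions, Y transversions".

2 transitions, 0 transversions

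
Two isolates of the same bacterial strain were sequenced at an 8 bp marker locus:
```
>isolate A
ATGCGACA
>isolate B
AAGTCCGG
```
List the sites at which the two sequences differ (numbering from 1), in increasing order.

Differences at site 2 (T→A), site 4 (C→T), site 5 (G→C), site 6 (A→C), site 7 (C→G), site 8 (A→G).

2, 4, 5, 6, 7, 8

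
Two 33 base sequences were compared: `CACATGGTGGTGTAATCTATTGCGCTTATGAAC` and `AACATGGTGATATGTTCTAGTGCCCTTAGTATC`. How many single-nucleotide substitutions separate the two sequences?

10

The sequences differ at bases 1, 10, 12, 14, 15, 20, 24, 29, 30, 32 (1-based) — 10 in total.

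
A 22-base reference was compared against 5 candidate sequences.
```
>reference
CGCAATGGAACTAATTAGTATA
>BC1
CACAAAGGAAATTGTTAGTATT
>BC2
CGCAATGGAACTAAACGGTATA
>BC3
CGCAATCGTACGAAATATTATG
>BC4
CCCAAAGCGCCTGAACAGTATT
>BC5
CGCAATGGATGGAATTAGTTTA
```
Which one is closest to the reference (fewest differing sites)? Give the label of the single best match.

BC1 differs at 6 sites; BC2 differs at 3 sites; BC3 differs at 6 sites; BC4 differs at 9 sites; BC5 differs at 4 sites. The closest is BC2.

BC2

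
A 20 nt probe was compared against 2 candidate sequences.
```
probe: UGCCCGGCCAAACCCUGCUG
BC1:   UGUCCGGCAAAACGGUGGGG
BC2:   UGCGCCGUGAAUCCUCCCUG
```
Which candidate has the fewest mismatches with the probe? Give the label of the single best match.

BC1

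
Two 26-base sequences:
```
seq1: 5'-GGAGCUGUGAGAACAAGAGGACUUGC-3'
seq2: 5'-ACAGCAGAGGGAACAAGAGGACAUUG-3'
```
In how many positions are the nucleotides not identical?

8

Comparing position by position, 8 positions differ: 1 (G/A), 2 (G/C), 6 (U/A), 8 (U/A), 10 (A/G), 23 (U/A), 25 (G/U), 26 (C/G).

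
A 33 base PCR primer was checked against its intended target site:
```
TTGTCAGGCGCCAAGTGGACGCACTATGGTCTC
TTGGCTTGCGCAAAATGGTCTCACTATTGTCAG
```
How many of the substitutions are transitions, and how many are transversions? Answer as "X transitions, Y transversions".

1 transition, 9 transversions

Mismatches (1-based):
position 4: T→G (pyrimidine→purine, transversion)
position 6: A→T (purine→pyrimidine, transversion)
position 7: G→T (purine→pyrimidine, transversion)
position 12: C→A (pyrimidine→purine, transversion)
position 15: G→A (purine→purine, transition)
position 19: A→T (purine→pyrimidine, transversion)
position 21: G→T (purine→pyrimidine, transversion)
position 28: G→T (purine→pyrimidine, transversion)
position 32: T→A (pyrimidine→purine, transversion)
position 33: C→G (pyrimidine→purine, transversion)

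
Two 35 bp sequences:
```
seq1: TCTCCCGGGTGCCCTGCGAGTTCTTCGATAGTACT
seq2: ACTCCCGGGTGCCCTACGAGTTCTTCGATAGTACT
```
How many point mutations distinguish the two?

2

The sequences differ at positions 1, 16 (1-based) — 2 in total.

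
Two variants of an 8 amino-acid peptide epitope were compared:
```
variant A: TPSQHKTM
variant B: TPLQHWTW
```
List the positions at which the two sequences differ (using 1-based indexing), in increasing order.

Differences at position 3 (S→L), position 6 (K→W), position 8 (M→W).

3, 6, 8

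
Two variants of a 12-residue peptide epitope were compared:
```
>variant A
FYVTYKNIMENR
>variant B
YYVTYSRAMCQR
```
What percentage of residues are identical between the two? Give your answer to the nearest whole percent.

50%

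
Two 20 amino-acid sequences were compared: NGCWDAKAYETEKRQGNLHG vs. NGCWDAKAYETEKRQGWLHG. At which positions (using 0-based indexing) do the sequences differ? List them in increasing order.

16

Scanning 0-based: 16: N/W.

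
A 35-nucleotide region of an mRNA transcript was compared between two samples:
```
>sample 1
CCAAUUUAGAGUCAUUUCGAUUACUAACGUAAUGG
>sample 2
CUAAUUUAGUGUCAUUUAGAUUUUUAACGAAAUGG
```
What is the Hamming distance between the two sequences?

Mismatches (1-based): position 2: C→U; position 10: A→U; position 18: C→A; position 23: A→U; position 24: C→U; position 30: U→A.

6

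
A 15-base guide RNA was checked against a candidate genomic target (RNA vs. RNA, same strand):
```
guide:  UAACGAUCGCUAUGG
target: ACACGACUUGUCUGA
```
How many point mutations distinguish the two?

8

Comparing position by position, 8 positions differ: 1 (U/A), 2 (A/C), 7 (U/C), 8 (C/U), 9 (G/U), 10 (C/G), 12 (A/C), 15 (G/A).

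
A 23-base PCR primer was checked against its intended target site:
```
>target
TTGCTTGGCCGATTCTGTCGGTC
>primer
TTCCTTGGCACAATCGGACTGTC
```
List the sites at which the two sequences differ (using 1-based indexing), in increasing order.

Scanning 1-based: 3: G/C; 10: C/A; 11: G/C; 13: T/A; 16: T/G; 18: T/A; 20: G/T.

3, 10, 11, 13, 16, 18, 20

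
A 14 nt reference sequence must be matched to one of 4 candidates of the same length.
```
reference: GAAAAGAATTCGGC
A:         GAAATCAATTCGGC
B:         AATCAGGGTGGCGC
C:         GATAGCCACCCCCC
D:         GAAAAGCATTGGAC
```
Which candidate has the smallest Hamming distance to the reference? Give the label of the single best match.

A

A differs at 2 bases; B differs at 8 bases; C differs at 8 bases; D differs at 3 bases. The closest is A.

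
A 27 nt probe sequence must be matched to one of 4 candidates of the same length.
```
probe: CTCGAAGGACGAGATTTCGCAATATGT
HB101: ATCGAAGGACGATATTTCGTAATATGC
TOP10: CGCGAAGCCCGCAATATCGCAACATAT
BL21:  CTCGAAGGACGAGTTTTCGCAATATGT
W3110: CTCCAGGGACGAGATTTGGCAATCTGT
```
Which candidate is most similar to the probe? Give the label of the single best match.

BL21

Hamming distances to probe — HB101: 4; TOP10: 8; BL21: 1; W3110: 4.
Smallest is BL21 with 1 mismatch.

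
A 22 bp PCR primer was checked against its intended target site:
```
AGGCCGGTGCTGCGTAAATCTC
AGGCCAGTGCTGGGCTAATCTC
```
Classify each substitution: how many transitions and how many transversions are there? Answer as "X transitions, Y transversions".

2 transitions, 2 transversions

Transitions (purine↔purine or pyrimidine↔pyrimidine): 6 G→A, 15 T→C.
Transversions (purine↔pyrimidine): 13 C→G, 16 A→T.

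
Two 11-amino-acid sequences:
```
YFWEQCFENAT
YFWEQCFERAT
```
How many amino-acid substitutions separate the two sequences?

The sequences differ at positions 9 (1-based) — 1 in total.

1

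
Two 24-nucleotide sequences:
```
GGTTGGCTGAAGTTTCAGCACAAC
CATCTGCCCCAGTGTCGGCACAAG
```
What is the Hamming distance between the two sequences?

The sequences differ at positions 1, 2, 4, 5, 8, 9, 10, 14, 17, 24 (1-based) — 10 in total.

10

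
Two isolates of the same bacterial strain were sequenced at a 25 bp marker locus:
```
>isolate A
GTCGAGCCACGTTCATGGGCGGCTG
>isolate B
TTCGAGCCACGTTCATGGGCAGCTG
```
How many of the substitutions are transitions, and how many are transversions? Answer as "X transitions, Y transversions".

1 transition, 1 transversion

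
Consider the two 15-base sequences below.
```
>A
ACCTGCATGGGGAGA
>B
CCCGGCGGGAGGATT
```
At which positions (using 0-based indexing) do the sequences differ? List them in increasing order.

0, 3, 6, 7, 9, 13, 14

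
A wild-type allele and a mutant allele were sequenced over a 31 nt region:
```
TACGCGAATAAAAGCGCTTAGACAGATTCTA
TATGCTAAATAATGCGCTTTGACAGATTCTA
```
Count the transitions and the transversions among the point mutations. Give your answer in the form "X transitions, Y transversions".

Mismatches (1-based):
site 3: C→T (pyrimidine→pyrimidine, transition)
site 6: G→T (purine→pyrimidine, transversion)
site 9: T→A (pyrimidine→purine, transversion)
site 10: A→T (purine→pyrimidine, transversion)
site 13: A→T (purine→pyrimidine, transversion)
site 20: A→T (purine→pyrimidine, transversion)

1 transition, 5 transversions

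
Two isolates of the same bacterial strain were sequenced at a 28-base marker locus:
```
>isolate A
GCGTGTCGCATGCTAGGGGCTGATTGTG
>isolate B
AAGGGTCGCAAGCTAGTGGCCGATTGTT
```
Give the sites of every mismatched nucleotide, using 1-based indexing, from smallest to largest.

Scanning 1-based: 1: G/A; 2: C/A; 4: T/G; 11: T/A; 17: G/T; 21: T/C; 28: G/T.

1, 2, 4, 11, 17, 21, 28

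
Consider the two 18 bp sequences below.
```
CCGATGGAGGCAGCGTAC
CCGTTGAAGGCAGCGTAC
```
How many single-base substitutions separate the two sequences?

2

Mismatches (1-based): position 4: A→T; position 7: G→A.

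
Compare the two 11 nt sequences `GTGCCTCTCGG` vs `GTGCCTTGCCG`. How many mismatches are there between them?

Mismatches (1-based): site 7: C→T; site 8: T→G; site 10: G→C.

3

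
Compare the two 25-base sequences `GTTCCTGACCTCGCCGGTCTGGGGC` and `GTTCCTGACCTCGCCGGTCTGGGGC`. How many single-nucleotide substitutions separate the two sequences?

0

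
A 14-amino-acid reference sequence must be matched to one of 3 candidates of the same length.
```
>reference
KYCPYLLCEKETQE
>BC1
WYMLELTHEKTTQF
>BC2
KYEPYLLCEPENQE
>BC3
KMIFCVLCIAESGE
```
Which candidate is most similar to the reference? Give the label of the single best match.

BC2

Hamming distances to reference — BC1: 8; BC2: 3; BC3: 9.
Smallest is BC2 with 3 mismatches.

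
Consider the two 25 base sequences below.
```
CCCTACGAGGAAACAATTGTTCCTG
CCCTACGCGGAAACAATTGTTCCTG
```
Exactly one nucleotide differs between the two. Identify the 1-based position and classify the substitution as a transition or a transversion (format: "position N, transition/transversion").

position 8, transversion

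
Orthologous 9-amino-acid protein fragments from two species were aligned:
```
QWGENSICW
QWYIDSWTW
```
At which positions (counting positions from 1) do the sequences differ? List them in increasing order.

Differences at position 3 (G→Y), position 4 (E→I), position 5 (N→D), position 7 (I→W), position 8 (C→T).

3, 4, 5, 7, 8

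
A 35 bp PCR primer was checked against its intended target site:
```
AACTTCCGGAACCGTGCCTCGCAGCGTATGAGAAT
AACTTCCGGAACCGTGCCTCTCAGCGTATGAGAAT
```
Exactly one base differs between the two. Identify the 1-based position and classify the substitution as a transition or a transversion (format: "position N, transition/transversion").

position 21, transversion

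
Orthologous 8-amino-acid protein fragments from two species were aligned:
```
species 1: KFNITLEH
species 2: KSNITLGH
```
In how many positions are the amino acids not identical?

2

Comparing position by position, 2 positions differ: 2 (F/S), 7 (E/G).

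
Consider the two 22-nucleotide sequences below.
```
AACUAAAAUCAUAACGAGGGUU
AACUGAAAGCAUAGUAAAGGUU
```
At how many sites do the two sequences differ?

Mismatches (1-based): site 5: A→G; site 9: U→G; site 14: A→G; site 15: C→U; site 16: G→A; site 18: G→A.

6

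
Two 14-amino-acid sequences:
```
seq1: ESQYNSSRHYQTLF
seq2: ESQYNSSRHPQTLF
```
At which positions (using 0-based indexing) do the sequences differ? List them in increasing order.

9

Differences at position 9 (Y→P).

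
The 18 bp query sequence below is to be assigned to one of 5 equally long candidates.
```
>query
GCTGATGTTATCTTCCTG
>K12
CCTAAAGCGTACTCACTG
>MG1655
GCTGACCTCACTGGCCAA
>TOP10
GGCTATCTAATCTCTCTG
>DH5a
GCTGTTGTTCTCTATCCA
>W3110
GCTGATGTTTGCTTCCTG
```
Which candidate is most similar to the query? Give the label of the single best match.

K12 differs at 9 bases; MG1655 differs at 9 bases; TOP10 differs at 7 bases; DH5a differs at 6 bases; W3110 differs at 2 bases. The closest is W3110.

W3110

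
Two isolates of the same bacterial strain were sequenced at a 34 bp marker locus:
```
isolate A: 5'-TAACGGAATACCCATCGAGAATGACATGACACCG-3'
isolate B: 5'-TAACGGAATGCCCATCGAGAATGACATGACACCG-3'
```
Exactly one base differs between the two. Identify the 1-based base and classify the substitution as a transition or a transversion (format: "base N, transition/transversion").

base 10, transition

The sequences differ only at base 10: A→G (purine→purine), a transition.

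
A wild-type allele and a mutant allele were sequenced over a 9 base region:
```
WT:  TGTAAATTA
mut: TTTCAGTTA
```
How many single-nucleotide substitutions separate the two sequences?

The sequences differ at bases 2, 4, 6 (1-based) — 3 in total.

3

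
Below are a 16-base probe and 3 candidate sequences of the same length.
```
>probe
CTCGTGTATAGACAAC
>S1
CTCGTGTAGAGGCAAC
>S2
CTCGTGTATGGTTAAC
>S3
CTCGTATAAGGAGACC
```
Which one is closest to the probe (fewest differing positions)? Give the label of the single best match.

S1 differs at 2 positions; S2 differs at 3 positions; S3 differs at 5 positions. The closest is S1.

S1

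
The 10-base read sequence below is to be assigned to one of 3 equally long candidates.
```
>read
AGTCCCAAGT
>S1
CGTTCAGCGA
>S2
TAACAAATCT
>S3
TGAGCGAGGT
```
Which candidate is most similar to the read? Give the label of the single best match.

S3

Hamming distances to read — S1: 6; S2: 7; S3: 5.
Smallest is S3 with 5 mismatches.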